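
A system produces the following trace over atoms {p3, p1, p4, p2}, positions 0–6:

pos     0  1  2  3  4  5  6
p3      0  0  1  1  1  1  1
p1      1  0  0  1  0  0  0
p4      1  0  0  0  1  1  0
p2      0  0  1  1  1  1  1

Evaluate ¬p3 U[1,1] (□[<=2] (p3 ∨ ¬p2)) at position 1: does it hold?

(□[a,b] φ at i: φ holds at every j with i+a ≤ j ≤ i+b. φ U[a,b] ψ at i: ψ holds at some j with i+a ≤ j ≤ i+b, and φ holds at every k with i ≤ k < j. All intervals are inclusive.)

Need some j in [2,2] with □[<=2] (p3 ∨ ¬p2), and ¬p3 at every k in [1,j-1].
  j=2: □[<=2] (p3 ∨ ¬p2) holds; ¬p3 holds at every k in [1,1] → satisfied.

Holds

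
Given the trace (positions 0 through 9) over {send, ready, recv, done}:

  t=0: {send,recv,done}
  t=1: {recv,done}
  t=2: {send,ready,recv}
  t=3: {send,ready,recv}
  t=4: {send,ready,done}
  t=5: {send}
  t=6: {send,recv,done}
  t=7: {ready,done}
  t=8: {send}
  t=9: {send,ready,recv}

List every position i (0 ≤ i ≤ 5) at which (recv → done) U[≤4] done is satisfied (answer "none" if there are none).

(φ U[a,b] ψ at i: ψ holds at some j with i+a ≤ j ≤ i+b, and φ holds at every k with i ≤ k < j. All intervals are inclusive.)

Evaluate at each i in [0,5]:
  i=0: ✓ (rhs at j=0)
  i=1: ✓ (rhs at j=1)
  i=2: ✗ (lhs fails at k=2 before rhs at j=4)
  i=3: ✗ (lhs fails at k=3 before rhs at j=4)
  i=4: ✓ (rhs at j=4)
  i=5: ✓ (rhs at j=6; lhs holds on [5,5])

0, 1, 4, 5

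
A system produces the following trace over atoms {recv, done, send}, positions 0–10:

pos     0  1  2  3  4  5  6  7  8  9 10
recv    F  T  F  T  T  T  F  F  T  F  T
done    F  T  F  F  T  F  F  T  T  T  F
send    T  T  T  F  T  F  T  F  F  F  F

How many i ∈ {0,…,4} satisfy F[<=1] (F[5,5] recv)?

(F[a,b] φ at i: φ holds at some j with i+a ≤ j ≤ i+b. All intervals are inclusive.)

4

Evaluate at each i in [0,4]:
  i=0: ✓ (witness j=0)
  i=1: ✗ (none in [1,2])
  i=2: ✓ (witness j=3)
  i=3: ✓ (witness j=3)
  i=4: ✓ (witness j=5)
Positions where it holds: {0, 2, 3, 4} → 4.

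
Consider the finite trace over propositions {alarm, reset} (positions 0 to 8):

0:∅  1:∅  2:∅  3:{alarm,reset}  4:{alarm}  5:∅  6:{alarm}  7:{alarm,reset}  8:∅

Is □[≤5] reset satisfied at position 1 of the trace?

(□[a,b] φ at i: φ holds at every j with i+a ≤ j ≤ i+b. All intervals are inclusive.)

Check reset at every j in [1,6]:
  j=1: false
  j=2: false
  j=3: true
  j=4: false
  j=5: false
  j=6: false
Fails at j=1 → formula fails.

No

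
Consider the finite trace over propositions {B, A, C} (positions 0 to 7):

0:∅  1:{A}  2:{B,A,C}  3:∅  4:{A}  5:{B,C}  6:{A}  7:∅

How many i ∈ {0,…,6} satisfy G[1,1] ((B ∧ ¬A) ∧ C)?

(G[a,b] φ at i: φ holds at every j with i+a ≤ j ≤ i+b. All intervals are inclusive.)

1

Evaluate at each i in [0,6]:
  i=0: ✗ (fails at j=1)
  i=1: ✗ (fails at j=2)
  i=2: ✗ (fails at j=3)
  i=3: ✗ (fails at j=4)
  i=4: ✓ (all of [5,5])
  i=5: ✗ (fails at j=6)
  i=6: ✗ (fails at j=7)
Positions where it holds: {4} → 1.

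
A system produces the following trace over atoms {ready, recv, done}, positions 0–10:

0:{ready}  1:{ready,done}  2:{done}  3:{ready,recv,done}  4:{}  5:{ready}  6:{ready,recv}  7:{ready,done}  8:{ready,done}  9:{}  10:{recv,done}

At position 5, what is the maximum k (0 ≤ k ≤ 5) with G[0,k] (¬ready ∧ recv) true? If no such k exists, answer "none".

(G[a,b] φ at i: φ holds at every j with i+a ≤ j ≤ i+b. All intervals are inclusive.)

none

(¬ready ∧ recv) must hold from j=5 onward; find where it first fails.
  j=5: fails → no k works.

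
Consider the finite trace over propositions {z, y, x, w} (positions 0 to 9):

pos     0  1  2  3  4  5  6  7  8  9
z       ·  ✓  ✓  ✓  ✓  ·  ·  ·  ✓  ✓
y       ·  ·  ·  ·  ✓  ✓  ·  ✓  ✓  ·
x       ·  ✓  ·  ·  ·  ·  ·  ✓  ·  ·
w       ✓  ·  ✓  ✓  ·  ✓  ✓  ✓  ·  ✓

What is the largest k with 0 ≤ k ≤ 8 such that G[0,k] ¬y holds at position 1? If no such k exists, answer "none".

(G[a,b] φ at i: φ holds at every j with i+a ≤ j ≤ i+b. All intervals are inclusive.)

¬y must hold from j=1 onward; find where it first fails.
  j=1: holds
  j=2: holds
  j=3: holds
  j=4: fails
Holds on [1,3], so largest k = 2.

2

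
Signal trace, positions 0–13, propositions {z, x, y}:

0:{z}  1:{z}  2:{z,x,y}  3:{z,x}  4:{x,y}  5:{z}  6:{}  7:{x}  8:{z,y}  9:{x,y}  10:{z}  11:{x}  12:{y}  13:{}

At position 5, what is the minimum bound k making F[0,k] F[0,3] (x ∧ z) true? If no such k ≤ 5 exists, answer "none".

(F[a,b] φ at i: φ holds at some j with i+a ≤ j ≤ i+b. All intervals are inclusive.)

none

Scan j = 5,6,… for F[0,3] (x ∧ z):
  j=5: fails
  j=6: fails
  j=7: fails
  j=8: fails
  j=9: fails
  j=10: fails
No j in [5,10] satisfies it → none.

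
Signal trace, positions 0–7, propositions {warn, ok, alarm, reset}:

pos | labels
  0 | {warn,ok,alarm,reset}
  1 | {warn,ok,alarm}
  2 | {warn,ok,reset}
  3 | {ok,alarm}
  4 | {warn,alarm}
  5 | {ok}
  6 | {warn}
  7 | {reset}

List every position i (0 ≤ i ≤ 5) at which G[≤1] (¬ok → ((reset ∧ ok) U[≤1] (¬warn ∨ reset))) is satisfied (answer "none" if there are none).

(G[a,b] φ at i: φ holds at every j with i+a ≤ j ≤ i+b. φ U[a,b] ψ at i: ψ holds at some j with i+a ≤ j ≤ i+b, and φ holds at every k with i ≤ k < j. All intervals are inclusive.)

0, 1, 2

Evaluate at each i in [0,5]:
  i=0: ✓ (all of [0,1])
  i=1: ✓ (all of [1,2])
  i=2: ✓ (all of [2,3])
  i=3: ✗ (fails at j=4)
  i=4: ✗ (fails at j=4)
  i=5: ✗ (fails at j=6)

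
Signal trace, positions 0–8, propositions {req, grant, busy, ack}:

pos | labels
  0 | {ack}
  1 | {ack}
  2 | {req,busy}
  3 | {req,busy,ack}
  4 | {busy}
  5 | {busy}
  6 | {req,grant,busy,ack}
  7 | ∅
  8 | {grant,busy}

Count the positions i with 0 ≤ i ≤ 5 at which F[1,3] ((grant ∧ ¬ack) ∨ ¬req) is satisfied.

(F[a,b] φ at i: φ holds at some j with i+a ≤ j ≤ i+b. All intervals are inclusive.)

Evaluate at each i in [0,5]:
  i=0: ✓ (witness j=1)
  i=1: ✓ (witness j=4)
  i=2: ✓ (witness j=4)
  i=3: ✓ (witness j=4)
  i=4: ✓ (witness j=5)
  i=5: ✓ (witness j=7)
Positions where it holds: {0, 1, 2, 3, 4, 5} → 6.

6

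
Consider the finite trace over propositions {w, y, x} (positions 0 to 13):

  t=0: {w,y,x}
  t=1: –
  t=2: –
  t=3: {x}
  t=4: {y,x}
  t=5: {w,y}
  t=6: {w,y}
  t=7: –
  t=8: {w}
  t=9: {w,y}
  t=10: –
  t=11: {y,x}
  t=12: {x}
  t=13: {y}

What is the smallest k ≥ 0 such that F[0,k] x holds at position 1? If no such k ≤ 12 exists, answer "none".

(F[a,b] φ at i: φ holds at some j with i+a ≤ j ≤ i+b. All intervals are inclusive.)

2

Scan j = 1,2,… for x:
  j=1: fails
  j=2: fails
  j=3: holds
First hit at j=3, so smallest k = 3-1 = 2.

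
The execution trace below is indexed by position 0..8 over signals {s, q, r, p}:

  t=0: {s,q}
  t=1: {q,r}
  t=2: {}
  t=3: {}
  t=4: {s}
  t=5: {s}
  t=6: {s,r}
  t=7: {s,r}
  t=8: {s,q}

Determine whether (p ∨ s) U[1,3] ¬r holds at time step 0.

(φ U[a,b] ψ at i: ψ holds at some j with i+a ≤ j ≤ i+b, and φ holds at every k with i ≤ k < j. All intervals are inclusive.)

Need some j in [1,3] with ¬r, and (p ∨ s) at every k in [0,j-1].
  j=1: ¬r false.
  j=2: ¬r holds, but (p ∨ s) fails at k=1 → not this j.
  j=3: ¬r holds, but (p ∨ s) fails at k=1 → not this j.
No j in the window works → until fails.

No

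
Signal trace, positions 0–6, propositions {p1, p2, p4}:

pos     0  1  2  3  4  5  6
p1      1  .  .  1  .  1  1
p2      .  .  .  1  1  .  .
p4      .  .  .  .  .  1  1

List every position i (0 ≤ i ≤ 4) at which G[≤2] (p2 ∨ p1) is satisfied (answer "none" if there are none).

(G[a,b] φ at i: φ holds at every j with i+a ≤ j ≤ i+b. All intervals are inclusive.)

Evaluate at each i in [0,4]:
  i=0: ✗ (fails at j=1)
  i=1: ✗ (fails at j=1)
  i=2: ✗ (fails at j=2)
  i=3: ✓ (all of [3,5])
  i=4: ✓ (all of [4,6])

3, 4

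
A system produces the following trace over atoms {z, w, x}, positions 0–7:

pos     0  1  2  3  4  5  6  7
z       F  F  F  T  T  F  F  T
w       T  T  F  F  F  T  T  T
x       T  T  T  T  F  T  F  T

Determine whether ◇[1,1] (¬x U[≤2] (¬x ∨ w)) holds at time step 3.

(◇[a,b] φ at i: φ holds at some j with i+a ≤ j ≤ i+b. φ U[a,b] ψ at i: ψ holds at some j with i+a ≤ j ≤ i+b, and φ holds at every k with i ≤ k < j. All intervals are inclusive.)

Holds

Check (¬x U[≤2] (¬x ∨ w)) at each j in [4,4]:
  j=4: holds
Found at j=4 → formula holds.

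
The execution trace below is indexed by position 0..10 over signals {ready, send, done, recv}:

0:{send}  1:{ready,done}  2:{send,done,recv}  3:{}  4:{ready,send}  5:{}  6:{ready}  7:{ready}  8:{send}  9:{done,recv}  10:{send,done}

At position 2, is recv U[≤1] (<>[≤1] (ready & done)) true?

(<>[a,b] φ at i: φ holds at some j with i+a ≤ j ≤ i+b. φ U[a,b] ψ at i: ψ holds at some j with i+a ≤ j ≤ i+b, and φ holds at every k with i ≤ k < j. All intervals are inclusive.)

Need some j in [2,3] with <>[≤1] (ready & done), and recv at every k in [2,j-1].
  j=2: <>[≤1] (ready & done) — fails (none in [2,3]).
  j=3: <>[≤1] (ready & done) — fails (none in [3,4]).
No j in the window works → until fails.

No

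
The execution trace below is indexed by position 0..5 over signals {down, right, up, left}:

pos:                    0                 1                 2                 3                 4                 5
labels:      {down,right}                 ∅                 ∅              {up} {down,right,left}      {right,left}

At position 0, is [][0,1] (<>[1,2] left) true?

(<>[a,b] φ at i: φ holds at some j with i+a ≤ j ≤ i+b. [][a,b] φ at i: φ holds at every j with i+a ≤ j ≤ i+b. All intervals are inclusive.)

No

Check <>[1,2] left at every j in [0,1]:
  j=0: fails (none in [1,2])
  j=1: fails (none in [2,3])
Fails at j=0 → formula fails.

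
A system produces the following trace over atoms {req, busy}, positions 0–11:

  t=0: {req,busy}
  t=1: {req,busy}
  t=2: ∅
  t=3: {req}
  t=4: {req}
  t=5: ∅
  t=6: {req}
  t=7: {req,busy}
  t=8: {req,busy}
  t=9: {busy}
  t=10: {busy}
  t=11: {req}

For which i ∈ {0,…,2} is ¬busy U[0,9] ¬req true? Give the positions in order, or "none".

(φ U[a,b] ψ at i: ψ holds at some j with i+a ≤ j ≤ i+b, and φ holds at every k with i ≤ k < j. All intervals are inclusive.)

2

Evaluate at each i in [0,2]:
  i=0: ✗ (lhs fails at k=0 before rhs at j=2)
  i=1: ✗ (lhs fails at k=1 before rhs at j=2)
  i=2: ✓ (rhs at j=2)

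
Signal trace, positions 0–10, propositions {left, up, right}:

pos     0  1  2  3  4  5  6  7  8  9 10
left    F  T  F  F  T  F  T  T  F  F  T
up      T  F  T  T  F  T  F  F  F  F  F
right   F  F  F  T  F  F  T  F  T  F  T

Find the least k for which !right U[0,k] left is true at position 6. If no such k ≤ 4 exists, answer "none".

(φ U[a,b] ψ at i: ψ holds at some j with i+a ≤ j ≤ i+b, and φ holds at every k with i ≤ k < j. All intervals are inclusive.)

0

Need earliest j ≥ 6 with left, and !right at every k in [6,j-1].
  j=6: rhs holds (empty prefix). k = 0.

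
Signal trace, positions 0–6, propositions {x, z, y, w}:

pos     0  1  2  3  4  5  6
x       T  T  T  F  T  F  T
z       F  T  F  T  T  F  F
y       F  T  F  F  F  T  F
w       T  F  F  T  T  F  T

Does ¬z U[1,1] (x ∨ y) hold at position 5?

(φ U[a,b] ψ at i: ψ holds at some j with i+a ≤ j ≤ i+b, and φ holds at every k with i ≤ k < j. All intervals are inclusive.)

Need some j in [6,6] with (x ∨ y), and ¬z at every k in [5,j-1].
  j=6: (x ∨ y) holds; ¬z holds at every k in [5,5] → satisfied.

True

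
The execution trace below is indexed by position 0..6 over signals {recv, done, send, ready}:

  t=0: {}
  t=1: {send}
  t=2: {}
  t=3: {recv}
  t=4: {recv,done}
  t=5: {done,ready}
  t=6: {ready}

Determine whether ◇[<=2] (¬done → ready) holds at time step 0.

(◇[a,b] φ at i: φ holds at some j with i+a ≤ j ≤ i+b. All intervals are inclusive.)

Check (¬done → ready) at each j in [0,2]:
  j=0: false
  j=1: false
  j=2: false
No position in the window satisfies it → formula fails.

No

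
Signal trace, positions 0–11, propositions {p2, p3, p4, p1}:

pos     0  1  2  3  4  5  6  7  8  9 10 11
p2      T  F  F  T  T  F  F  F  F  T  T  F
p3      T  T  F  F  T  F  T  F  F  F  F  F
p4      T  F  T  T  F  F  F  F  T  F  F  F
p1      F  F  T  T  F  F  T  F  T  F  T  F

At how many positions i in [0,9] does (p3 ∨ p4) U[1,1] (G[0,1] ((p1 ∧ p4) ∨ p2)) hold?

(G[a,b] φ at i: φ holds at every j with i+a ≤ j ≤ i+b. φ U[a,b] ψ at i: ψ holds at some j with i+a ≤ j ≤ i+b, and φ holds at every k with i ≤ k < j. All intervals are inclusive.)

3

Evaluate at each i in [0,9]:
  i=0: ✗ (no rhs in [1,1])
  i=1: ✓ (rhs at j=2; lhs holds on [1,1])
  i=2: ✓ (rhs at j=3; lhs holds on [2,2])
  i=3: ✗ (no rhs in [4,4])
  i=4: ✗ (no rhs in [5,5])
  i=5: ✗ (no rhs in [6,6])
  i=6: ✗ (no rhs in [7,7])
  i=7: ✗ (lhs fails at k=7 before rhs at j=8)
  i=8: ✓ (rhs at j=9; lhs holds on [8,8])
  i=9: ✗ (no rhs in [10,10])
Positions where it holds: {1, 2, 8} → 3.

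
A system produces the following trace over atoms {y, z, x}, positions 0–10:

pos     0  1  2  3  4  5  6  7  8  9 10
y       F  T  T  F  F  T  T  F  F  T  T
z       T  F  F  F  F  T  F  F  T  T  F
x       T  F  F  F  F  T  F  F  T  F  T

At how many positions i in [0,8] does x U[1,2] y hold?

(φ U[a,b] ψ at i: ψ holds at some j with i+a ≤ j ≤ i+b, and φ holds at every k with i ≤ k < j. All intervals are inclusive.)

Evaluate at each i in [0,8]:
  i=0: ✓ (rhs at j=1; lhs holds on [0,0])
  i=1: ✗ (lhs fails at k=1 before rhs at j=2)
  i=2: ✗ (no rhs in [3,4])
  i=3: ✗ (lhs fails at k=3 before rhs at j=5)
  i=4: ✗ (lhs fails at k=4 before rhs at j=5)
  i=5: ✓ (rhs at j=6; lhs holds on [5,5])
  i=6: ✗ (no rhs in [7,8])
  i=7: ✗ (lhs fails at k=7 before rhs at j=9)
  i=8: ✓ (rhs at j=9; lhs holds on [8,8])
Positions where it holds: {0, 5, 8} → 3.

3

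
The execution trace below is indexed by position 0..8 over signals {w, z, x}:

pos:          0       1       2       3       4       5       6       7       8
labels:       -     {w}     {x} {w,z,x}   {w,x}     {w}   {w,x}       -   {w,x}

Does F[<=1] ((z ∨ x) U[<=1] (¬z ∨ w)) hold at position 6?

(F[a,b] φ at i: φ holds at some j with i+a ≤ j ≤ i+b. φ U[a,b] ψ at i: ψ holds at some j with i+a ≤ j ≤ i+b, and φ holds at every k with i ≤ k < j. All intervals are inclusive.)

Check ((z ∨ x) U[<=1] (¬z ∨ w)) at each j in [6,7]:
  j=6: holds
  j=7: holds
Found at j=6 → formula holds.

Holds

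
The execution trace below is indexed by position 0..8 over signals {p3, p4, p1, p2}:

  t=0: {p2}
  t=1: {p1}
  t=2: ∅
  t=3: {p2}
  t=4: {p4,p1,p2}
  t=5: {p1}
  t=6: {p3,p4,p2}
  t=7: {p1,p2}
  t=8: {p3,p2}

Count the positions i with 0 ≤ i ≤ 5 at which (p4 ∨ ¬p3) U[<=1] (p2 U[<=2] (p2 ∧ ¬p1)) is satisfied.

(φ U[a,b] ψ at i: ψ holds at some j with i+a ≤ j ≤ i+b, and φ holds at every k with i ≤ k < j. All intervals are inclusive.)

Evaluate at each i in [0,5]:
  i=0: ✓ (rhs at j=0)
  i=1: ✗ (no rhs in [1,2])
  i=2: ✓ (rhs at j=3; lhs holds on [2,2])
  i=3: ✓ (rhs at j=3)
  i=4: ✗ (no rhs in [4,5])
  i=5: ✓ (rhs at j=6; lhs holds on [5,5])
Positions where it holds: {0, 2, 3, 5} → 4.

4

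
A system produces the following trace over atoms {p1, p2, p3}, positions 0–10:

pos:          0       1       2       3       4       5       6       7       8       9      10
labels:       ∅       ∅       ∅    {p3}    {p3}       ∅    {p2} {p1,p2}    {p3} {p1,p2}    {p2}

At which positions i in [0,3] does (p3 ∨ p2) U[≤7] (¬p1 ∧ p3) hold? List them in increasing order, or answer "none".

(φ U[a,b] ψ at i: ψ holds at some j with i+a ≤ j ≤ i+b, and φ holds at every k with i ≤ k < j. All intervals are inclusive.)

Evaluate at each i in [0,3]:
  i=0: ✗ (lhs fails at k=0 before rhs at j=3)
  i=1: ✗ (lhs fails at k=1 before rhs at j=3)
  i=2: ✗ (lhs fails at k=2 before rhs at j=3)
  i=3: ✓ (rhs at j=3)

3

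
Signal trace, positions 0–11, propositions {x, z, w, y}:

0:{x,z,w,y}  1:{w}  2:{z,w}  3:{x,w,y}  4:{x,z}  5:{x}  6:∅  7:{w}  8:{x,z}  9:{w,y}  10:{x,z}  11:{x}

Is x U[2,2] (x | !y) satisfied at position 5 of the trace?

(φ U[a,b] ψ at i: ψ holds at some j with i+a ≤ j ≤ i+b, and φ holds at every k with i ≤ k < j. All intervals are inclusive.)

Need some j in [7,7] with (x | !y), and x at every k in [5,j-1].
  j=7: (x | !y) holds, but x fails at k=6 → not this j.
No j in the window works → until fails.

No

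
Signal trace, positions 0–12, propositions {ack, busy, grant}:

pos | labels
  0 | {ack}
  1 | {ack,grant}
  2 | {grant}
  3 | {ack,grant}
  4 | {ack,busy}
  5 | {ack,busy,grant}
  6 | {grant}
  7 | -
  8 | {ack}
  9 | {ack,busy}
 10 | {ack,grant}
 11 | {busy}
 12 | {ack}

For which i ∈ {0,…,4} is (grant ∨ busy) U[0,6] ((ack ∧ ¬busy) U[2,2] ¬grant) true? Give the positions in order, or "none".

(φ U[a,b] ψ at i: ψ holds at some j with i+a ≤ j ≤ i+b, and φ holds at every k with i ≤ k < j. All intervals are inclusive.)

none

Evaluate at each i in [0,4]:
  i=0: ✗ (no rhs in [0,6])
  i=1: ✗ (no rhs in [1,7])
  i=2: ✗ (no rhs in [2,8])
  i=3: ✗ (no rhs in [3,9])
  i=4: ✗ (no rhs in [4,10])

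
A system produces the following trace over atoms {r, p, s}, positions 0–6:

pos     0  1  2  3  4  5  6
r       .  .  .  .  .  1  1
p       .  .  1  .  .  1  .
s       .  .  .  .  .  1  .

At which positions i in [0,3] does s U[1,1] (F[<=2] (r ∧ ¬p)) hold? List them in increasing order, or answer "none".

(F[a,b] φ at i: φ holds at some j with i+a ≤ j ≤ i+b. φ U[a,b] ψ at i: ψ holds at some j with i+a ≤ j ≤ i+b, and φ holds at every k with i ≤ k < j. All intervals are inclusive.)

none

Evaluate at each i in [0,3]:
  i=0: ✗ (no rhs in [1,1])
  i=1: ✗ (no rhs in [2,2])
  i=2: ✗ (no rhs in [3,3])
  i=3: ✗ (lhs fails at k=3 before rhs at j=4)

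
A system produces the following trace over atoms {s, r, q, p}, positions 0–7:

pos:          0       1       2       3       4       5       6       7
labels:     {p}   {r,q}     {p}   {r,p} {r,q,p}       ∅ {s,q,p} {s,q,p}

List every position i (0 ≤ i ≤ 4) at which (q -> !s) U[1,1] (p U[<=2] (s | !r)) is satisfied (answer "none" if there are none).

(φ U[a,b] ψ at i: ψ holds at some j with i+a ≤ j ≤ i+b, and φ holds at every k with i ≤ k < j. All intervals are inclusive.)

Evaluate at each i in [0,4]:
  i=0: ✗ (no rhs in [1,1])
  i=1: ✓ (rhs at j=2; lhs holds on [1,1])
  i=2: ✓ (rhs at j=3; lhs holds on [2,2])
  i=3: ✓ (rhs at j=4; lhs holds on [3,3])
  i=4: ✓ (rhs at j=5; lhs holds on [4,4])

1, 2, 3, 4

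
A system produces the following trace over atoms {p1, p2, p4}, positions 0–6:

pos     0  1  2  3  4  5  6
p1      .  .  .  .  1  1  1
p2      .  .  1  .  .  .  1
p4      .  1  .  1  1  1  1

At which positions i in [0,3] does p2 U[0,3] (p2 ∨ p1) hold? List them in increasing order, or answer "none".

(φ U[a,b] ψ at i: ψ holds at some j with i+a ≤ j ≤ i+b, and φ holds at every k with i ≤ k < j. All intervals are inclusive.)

Evaluate at each i in [0,3]:
  i=0: ✗ (lhs fails at k=0 before rhs at j=2)
  i=1: ✗ (lhs fails at k=1 before rhs at j=2)
  i=2: ✓ (rhs at j=2)
  i=3: ✗ (lhs fails at k=3 before rhs at j=4)

2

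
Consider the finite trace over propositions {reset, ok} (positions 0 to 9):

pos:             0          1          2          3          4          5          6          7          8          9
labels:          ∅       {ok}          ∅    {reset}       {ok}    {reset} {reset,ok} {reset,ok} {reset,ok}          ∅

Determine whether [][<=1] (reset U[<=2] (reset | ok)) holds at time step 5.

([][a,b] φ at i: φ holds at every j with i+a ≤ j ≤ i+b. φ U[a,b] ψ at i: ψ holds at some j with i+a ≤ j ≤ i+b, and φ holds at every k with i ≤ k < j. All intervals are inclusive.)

True

Check (reset U[<=2] (reset | ok)) at every j in [5,6]:
  j=5: holds
  j=6: holds
All positions satisfy it → formula holds.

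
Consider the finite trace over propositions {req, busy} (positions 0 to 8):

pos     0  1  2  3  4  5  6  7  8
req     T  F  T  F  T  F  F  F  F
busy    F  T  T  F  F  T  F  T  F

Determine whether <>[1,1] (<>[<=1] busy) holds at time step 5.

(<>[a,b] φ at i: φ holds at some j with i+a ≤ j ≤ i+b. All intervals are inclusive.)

Check <>[<=1] busy at each j in [6,6]:
  j=6: holds (witness at 7)
Found at j=6 → formula holds.

True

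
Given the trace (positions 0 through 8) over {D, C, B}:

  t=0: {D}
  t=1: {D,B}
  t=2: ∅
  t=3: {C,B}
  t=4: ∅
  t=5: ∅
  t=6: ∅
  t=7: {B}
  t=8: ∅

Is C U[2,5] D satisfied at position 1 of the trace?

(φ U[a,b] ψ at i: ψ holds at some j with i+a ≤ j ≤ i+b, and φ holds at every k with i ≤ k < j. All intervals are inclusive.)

Need some j in [3,6] with D, and C at every k in [1,j-1].
  j=3: D false.
  j=4: D false.
  j=5: D false.
  j=6: D false.
No j in the window works → until fails.

Does not hold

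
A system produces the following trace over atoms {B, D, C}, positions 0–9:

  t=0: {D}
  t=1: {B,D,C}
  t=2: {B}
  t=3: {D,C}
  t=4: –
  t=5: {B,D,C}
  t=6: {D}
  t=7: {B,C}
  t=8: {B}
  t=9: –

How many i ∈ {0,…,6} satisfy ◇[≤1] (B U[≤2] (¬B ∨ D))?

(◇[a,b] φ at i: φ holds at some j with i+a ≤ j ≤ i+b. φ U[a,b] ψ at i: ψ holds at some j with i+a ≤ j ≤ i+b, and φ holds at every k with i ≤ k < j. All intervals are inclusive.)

7

Evaluate at each i in [0,6]:
  i=0: ✓ (witness j=0)
  i=1: ✓ (witness j=1)
  i=2: ✓ (witness j=2)
  i=3: ✓ (witness j=3)
  i=4: ✓ (witness j=4)
  i=5: ✓ (witness j=5)
  i=6: ✓ (witness j=6)
Positions where it holds: {0, 1, 2, 3, 4, 5, 6} → 7.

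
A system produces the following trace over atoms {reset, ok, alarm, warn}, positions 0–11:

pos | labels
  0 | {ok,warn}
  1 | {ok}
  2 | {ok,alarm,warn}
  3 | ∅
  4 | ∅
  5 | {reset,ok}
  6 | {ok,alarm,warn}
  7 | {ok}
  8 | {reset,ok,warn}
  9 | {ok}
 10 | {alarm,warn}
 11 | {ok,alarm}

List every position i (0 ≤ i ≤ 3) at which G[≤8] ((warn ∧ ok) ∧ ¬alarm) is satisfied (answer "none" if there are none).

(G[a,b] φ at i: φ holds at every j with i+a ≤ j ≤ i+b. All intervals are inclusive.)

Evaluate at each i in [0,3]:
  i=0: ✗ (fails at j=1)
  i=1: ✗ (fails at j=1)
  i=2: ✗ (fails at j=2)
  i=3: ✗ (fails at j=3)

none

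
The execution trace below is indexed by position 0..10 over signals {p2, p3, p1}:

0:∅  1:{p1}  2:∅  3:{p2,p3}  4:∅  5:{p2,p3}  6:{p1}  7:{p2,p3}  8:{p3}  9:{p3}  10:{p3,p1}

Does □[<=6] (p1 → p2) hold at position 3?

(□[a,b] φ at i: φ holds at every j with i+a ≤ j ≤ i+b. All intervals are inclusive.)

Does not hold

Check (p1 → p2) at every j in [3,9]:
  j=3: antecedent false → ✓
  j=4: antecedent false → ✓
  j=5: antecedent false → ✓
  j=6: antecedent true; consequent false → ✗
  j=7: antecedent false → ✓
  j=8: antecedent false → ✓
  j=9: antecedent false → ✓
Fails at j=6 → formula fails.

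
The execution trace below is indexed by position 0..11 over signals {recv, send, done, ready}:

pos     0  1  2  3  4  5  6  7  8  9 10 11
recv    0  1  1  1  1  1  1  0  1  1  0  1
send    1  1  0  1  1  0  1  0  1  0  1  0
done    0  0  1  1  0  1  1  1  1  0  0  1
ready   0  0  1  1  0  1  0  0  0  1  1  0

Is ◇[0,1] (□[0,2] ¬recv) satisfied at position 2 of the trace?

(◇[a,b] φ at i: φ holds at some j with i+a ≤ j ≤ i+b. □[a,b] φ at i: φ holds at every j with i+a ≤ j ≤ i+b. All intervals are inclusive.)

Check □[0,2] ¬recv at each j in [2,3]:
  j=2: fails at 2
  j=3: fails at 3
No position in the window satisfies it → formula fails.

No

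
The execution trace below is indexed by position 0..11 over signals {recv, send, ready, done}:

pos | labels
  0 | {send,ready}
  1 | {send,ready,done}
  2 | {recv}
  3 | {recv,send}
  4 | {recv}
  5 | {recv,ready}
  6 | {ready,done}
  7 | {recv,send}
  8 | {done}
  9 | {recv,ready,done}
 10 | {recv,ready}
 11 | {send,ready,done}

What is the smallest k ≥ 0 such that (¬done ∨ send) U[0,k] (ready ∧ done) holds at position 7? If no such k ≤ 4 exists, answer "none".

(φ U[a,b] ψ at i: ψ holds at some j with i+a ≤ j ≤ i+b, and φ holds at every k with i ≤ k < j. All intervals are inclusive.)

Need earliest j ≥ 7 with (ready ∧ done), and (¬done ∨ send) at every k in [7,j-1].
  j=7: rhs fails.
  j=8: rhs fails.
  j=9: rhs holds but lhs fails at k=8.
  j=10: rhs fails.
  j=11: rhs holds but lhs fails at k=8.
No witness within the range → none.

none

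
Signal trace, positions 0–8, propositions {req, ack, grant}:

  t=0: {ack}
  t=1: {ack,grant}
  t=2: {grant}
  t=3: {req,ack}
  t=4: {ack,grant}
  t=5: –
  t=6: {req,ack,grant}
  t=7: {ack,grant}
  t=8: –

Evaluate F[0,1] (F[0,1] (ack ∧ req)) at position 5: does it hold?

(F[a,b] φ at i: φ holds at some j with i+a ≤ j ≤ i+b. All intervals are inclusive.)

True

Check F[0,1] (ack ∧ req) at each j in [5,6]:
  j=5: holds (witness at 6)
  j=6: holds (witness at 6)
Found at j=5 → formula holds.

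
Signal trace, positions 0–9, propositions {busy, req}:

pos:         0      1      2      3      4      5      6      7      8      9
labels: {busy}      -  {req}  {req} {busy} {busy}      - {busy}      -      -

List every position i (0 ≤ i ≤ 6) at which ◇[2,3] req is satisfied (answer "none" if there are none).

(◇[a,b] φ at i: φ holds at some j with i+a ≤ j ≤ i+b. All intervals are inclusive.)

Evaluate at each i in [0,6]:
  i=0: ✓ (witness j=2)
  i=1: ✓ (witness j=3)
  i=2: ✗ (none in [4,5])
  i=3: ✗ (none in [5,6])
  i=4: ✗ (none in [6,7])
  i=5: ✗ (none in [7,8])
  i=6: ✗ (none in [8,9])

0, 1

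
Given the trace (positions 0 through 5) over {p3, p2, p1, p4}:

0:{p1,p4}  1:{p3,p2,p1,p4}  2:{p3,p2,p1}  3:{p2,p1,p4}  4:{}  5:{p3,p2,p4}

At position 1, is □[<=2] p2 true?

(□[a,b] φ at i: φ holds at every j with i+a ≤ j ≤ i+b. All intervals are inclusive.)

Check p2 at every j in [1,3]:
  j=1: true
  j=2: true
  j=3: true
All positions satisfy it → formula holds.

Yes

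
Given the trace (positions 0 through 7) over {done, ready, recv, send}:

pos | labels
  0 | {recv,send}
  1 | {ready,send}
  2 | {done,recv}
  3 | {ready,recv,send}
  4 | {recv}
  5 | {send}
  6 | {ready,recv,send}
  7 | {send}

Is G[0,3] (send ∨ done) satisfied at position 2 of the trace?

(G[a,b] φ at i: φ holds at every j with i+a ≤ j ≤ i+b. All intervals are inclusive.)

Check (send ∨ done) at every j in [2,5]:
  j=2: true
  j=3: true
  j=4: false
  j=5: true
Fails at j=4 → formula fails.

False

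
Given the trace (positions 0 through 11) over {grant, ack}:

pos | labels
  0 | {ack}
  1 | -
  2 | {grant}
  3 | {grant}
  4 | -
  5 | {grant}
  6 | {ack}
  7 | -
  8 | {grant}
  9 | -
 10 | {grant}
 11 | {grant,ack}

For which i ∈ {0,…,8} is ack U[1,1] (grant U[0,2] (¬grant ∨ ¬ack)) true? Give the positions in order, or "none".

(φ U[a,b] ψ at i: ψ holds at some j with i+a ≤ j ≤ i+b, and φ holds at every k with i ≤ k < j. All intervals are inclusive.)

Evaluate at each i in [0,8]:
  i=0: ✓ (rhs at j=1; lhs holds on [0,0])
  i=1: ✗ (lhs fails at k=1 before rhs at j=2)
  i=2: ✗ (lhs fails at k=2 before rhs at j=3)
  i=3: ✗ (lhs fails at k=3 before rhs at j=4)
  i=4: ✗ (lhs fails at k=4 before rhs at j=5)
  i=5: ✗ (lhs fails at k=5 before rhs at j=6)
  i=6: ✓ (rhs at j=7; lhs holds on [6,6])
  i=7: ✗ (lhs fails at k=7 before rhs at j=8)
  i=8: ✗ (lhs fails at k=8 before rhs at j=9)

0, 6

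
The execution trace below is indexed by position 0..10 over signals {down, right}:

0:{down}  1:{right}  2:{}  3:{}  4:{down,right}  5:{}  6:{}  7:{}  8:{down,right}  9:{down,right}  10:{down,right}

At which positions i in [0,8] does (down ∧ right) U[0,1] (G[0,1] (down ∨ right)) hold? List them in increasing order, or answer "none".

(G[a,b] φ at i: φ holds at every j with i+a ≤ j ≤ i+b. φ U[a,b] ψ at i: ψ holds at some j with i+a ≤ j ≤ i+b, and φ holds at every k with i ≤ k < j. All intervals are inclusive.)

Evaluate at each i in [0,8]:
  i=0: ✓ (rhs at j=0)
  i=1: ✗ (no rhs in [1,2])
  i=2: ✗ (no rhs in [2,3])
  i=3: ✗ (no rhs in [3,4])
  i=4: ✗ (no rhs in [4,5])
  i=5: ✗ (no rhs in [5,6])
  i=6: ✗ (no rhs in [6,7])
  i=7: ✗ (lhs fails at k=7 before rhs at j=8)
  i=8: ✓ (rhs at j=8)

0, 8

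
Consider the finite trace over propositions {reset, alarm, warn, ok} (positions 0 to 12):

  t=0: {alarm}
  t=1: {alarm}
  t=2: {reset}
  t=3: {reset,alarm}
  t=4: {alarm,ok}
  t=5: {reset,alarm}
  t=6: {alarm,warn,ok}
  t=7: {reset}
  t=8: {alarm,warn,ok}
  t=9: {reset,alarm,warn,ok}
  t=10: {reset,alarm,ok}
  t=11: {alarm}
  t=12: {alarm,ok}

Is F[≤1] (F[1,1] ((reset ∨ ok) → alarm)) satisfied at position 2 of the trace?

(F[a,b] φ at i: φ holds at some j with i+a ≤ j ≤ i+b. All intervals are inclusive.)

Check F[1,1] ((reset ∨ ok) → alarm) at each j in [2,3]:
  j=2: holds (witness at 3)
  j=3: holds (witness at 4)
Found at j=2 → formula holds.

Yes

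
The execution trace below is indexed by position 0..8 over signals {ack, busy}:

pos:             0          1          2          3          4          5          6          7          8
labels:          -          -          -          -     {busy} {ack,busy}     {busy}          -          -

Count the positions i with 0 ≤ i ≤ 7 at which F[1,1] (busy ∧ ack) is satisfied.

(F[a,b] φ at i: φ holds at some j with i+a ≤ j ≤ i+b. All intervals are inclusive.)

Evaluate at each i in [0,7]:
  i=0: ✗ (none in [1,1])
  i=1: ✗ (none in [2,2])
  i=2: ✗ (none in [3,3])
  i=3: ✗ (none in [4,4])
  i=4: ✓ (witness j=5)
  i=5: ✗ (none in [6,6])
  i=6: ✗ (none in [7,7])
  i=7: ✗ (none in [8,8])
Positions where it holds: {4} → 1.

1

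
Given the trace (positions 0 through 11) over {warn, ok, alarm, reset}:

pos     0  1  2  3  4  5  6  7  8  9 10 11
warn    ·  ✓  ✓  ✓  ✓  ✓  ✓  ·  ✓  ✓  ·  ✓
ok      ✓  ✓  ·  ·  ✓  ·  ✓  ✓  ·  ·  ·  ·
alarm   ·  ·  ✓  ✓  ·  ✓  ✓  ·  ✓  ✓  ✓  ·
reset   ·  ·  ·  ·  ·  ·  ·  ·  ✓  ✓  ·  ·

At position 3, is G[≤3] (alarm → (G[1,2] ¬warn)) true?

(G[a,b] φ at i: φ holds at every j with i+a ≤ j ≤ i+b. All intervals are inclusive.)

No

Check (alarm → (G[1,2] ¬warn)) at every j in [3,6]:
  j=3: antecedent true; consequent fails at 4 → ✗
  j=4: antecedent false → ✓
  j=5: antecedent true; consequent fails at 6 → ✗
  j=6: antecedent true; consequent fails at 8 → ✗
Fails at j=3 → formula fails.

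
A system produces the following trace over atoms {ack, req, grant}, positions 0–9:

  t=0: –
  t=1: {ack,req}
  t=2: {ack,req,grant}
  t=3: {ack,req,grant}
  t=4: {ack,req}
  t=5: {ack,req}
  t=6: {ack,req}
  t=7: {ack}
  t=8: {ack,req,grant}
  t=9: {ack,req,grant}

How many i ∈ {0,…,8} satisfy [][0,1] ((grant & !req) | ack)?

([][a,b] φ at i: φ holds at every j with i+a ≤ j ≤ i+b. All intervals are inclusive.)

Evaluate at each i in [0,8]:
  i=0: ✗ (fails at j=0)
  i=1: ✓ (all of [1,2])
  i=2: ✓ (all of [2,3])
  i=3: ✓ (all of [3,4])
  i=4: ✓ (all of [4,5])
  i=5: ✓ (all of [5,6])
  i=6: ✓ (all of [6,7])
  i=7: ✓ (all of [7,8])
  i=8: ✓ (all of [8,9])
Positions where it holds: {1, 2, 3, 4, 5, 6, 7, 8} → 8.

8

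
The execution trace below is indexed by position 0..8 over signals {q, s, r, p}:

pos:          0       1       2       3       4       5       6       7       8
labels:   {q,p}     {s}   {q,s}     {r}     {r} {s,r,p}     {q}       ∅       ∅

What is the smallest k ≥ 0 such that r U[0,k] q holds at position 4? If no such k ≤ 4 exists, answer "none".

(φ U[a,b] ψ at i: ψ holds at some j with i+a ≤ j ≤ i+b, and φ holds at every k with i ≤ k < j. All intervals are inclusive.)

Need earliest j ≥ 4 with q, and r at every k in [4,j-1].
  j=4: rhs fails.
  j=5: rhs fails.
  j=6: rhs holds; lhs holds on [4,5]. k = 2.

2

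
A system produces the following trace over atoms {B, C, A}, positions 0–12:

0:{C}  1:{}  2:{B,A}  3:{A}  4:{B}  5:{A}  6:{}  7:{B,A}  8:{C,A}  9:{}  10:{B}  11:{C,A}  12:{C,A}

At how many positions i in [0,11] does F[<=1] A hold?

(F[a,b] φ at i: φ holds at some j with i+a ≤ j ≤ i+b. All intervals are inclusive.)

Evaluate at each i in [0,11]:
  i=0: ✗ (none in [0,1])
  i=1: ✓ (witness j=2)
  i=2: ✓ (witness j=2)
  i=3: ✓ (witness j=3)
  i=4: ✓ (witness j=5)
  i=5: ✓ (witness j=5)
  i=6: ✓ (witness j=7)
  i=7: ✓ (witness j=7)
  i=8: ✓ (witness j=8)
  i=9: ✗ (none in [9,10])
  i=10: ✓ (witness j=11)
  i=11: ✓ (witness j=11)
Positions where it holds: {1, 2, 3, 4, 5, 6, 7, 8, 10, 11} → 10.

10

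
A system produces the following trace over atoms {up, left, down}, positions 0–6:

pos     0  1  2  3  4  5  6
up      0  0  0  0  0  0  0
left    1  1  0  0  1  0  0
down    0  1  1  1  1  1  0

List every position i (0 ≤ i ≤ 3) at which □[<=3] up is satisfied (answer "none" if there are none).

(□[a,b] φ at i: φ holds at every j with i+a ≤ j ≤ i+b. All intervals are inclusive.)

none

Evaluate at each i in [0,3]:
  i=0: ✗ (fails at j=0)
  i=1: ✗ (fails at j=1)
  i=2: ✗ (fails at j=2)
  i=3: ✗ (fails at j=3)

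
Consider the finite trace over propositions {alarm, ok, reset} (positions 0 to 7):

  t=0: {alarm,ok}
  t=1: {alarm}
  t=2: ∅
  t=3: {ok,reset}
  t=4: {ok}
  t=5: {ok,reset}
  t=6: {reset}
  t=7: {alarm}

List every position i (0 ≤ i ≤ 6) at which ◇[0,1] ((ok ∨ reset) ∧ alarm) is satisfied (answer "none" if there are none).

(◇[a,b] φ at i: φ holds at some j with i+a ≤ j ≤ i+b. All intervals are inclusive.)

0

Evaluate at each i in [0,6]:
  i=0: ✓ (witness j=0)
  i=1: ✗ (none in [1,2])
  i=2: ✗ (none in [2,3])
  i=3: ✗ (none in [3,4])
  i=4: ✗ (none in [4,5])
  i=5: ✗ (none in [5,6])
  i=6: ✗ (none in [6,7])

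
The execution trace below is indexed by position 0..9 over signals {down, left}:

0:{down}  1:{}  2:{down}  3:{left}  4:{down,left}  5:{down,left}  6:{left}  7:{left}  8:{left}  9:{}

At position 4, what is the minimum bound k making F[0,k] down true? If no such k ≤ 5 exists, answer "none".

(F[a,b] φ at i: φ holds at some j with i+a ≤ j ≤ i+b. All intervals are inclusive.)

Scan j = 4,5,… for down:
  j=4: holds
First hit at j=4, so smallest k = 4-4 = 0.

0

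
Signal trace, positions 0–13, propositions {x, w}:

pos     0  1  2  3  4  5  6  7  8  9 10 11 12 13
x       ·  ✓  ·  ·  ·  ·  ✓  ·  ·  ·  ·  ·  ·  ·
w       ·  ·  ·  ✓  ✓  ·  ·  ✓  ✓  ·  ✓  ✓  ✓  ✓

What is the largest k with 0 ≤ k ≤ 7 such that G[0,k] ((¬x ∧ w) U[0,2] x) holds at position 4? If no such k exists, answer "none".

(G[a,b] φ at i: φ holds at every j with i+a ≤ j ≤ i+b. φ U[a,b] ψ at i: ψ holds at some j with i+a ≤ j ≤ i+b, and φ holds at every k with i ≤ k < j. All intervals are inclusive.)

none

((¬x ∧ w) U[0,2] x) must hold from j=4 onward; find where it first fails.
  j=4: fails → no k works.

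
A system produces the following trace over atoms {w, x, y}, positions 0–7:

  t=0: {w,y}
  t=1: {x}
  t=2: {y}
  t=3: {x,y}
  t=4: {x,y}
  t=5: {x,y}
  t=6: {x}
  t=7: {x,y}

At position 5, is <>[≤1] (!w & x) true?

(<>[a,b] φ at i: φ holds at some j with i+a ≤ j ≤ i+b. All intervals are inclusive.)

True

Check (!w & x) at each j in [5,6]:
  j=5: true
  j=6: true
Found at j=5 → formula holds.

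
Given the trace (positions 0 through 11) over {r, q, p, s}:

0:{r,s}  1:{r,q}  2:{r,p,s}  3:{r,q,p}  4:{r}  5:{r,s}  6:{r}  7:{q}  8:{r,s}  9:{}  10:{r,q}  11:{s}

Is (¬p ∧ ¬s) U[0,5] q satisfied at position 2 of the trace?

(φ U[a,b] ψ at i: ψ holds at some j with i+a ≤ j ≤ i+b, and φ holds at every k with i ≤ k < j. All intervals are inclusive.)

No

Need some j in [2,7] with q, and (¬p ∧ ¬s) at every k in [2,j-1].
  j=2: q false.
  j=3: q holds, but (¬p ∧ ¬s) fails at k=2 → not this j.
  j=4: q false.
  j=5: q false.
  j=6: q false.
  j=7: q holds, but (¬p ∧ ¬s) fails at k=2 → not this j.
No j in the window works → until fails.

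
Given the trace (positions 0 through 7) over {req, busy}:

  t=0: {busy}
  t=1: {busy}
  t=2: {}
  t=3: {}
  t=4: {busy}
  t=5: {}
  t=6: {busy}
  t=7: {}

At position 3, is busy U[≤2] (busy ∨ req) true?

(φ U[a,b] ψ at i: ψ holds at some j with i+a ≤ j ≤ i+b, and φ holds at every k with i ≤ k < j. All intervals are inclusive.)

Does not hold

Need some j in [3,5] with (busy ∨ req), and busy at every k in [3,j-1].
  j=3: (busy ∨ req) false.
  j=4: (busy ∨ req) holds, but busy fails at k=3 → not this j.
  j=5: (busy ∨ req) false.
No j in the window works → until fails.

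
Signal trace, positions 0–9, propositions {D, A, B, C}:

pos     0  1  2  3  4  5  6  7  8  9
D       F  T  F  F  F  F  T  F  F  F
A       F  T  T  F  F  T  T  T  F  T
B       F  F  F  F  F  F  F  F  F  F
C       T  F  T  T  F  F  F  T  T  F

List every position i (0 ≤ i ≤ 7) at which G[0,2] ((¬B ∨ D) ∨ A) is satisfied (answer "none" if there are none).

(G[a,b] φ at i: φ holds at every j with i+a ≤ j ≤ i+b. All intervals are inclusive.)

Evaluate at each i in [0,7]:
  i=0: ✓ (all of [0,2])
  i=1: ✓ (all of [1,3])
  i=2: ✓ (all of [2,4])
  i=3: ✓ (all of [3,5])
  i=4: ✓ (all of [4,6])
  i=5: ✓ (all of [5,7])
  i=6: ✓ (all of [6,8])
  i=7: ✓ (all of [7,9])

0, 1, 2, 3, 4, 5, 6, 7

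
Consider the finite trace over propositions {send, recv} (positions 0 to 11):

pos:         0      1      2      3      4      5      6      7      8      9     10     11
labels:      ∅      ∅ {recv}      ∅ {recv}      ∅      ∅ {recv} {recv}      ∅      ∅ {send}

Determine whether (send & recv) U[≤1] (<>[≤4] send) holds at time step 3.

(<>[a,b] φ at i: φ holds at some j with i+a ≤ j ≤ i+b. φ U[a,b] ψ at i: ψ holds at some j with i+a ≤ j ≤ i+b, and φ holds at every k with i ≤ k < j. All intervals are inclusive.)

Need some j in [3,4] with <>[≤4] send, and (send & recv) at every k in [3,j-1].
  j=3: <>[≤4] send — fails (none in [3,7]).
  j=4: <>[≤4] send — fails (none in [4,8]).
No j in the window works → until fails.

No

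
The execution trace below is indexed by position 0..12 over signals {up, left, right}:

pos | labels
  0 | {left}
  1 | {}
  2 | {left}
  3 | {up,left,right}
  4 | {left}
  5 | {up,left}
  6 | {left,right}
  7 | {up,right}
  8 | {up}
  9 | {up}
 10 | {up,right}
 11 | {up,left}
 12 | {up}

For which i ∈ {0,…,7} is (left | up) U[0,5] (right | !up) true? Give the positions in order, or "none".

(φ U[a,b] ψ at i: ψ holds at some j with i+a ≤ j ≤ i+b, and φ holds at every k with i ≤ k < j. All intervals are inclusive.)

0, 1, 2, 3, 4, 5, 6, 7

Evaluate at each i in [0,7]:
  i=0: ✓ (rhs at j=0)
  i=1: ✓ (rhs at j=1)
  i=2: ✓ (rhs at j=2)
  i=3: ✓ (rhs at j=3)
  i=4: ✓ (rhs at j=4)
  i=5: ✓ (rhs at j=6; lhs holds on [5,5])
  i=6: ✓ (rhs at j=6)
  i=7: ✓ (rhs at j=7)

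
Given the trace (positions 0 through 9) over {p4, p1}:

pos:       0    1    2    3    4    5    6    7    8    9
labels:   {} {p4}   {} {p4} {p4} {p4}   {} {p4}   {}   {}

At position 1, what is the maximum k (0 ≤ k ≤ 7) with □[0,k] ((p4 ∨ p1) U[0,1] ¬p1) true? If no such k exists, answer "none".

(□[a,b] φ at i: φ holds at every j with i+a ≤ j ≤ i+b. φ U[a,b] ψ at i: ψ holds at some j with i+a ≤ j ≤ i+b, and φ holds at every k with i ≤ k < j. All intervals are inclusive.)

((p4 ∨ p1) U[0,1] ¬p1) must hold from j=1 onward; find where it first fails.
  j=1: holds
  j=2: holds
  j=3: holds
  j=4: holds
  j=5: holds
  j=6: holds
  j=7: holds
  j=8: holds
Holds through j=8; largest k = 7.

7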